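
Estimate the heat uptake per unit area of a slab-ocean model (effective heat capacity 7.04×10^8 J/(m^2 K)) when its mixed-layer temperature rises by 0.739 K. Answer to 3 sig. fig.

Areal heat capacity C = 7.04×10^8 J/(m^2 K) (given).
ΔQ = C ΔT = 7.04×10^8 × 0.739 = 5.20×10^8 J/m².

5.20×10^8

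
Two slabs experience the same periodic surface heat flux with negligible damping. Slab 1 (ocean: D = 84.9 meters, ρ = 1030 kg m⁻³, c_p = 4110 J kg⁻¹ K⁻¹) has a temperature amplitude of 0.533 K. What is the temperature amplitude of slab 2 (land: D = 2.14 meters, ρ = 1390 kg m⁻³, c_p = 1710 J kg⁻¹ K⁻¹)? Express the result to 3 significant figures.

37.7 K

C_ocean = 3.59×10^8 J/(m²·K); C_land = 5.09×10^6 J/(m²·K).
A ∝ 1/C ⇒ A_land = A_ocean × C_ocean/C_land = 0.533 × 70.7 = 37.7 K.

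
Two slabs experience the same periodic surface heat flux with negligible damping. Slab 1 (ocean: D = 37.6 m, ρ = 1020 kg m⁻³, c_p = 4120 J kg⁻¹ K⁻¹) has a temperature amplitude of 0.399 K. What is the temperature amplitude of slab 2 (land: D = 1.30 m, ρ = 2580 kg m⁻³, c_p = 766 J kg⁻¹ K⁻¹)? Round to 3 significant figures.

C_ocean = 1.58×10^8 J/(m²·K); C_land = 2.57×10^6 J/(m²·K).
A ∝ 1/C ⇒ A_land = A_ocean × C_ocean/C_land = 0.399 × 61.5 = 24.5 K.

24.5 K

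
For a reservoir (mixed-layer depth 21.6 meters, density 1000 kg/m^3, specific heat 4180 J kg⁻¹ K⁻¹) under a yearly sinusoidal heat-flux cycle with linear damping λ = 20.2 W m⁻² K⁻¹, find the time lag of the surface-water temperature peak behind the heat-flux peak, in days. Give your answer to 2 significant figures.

Areal heat capacity C = ρ c_p D = 1000 × 4180 × 21.6 = 9.03×10^7 J m⁻² K⁻¹.
ω = 2π / 3.15×10^7 s = 1.99×10^-7 s⁻¹.
Phase lag φ = arctan(Cω/λ) = arctan(18.0/20.2) = 0.728 rad.
Time lag = φ / ω = 0.728 / 1.99×10^-7 = 3.65×10^6 s = 42.3 days.

42 days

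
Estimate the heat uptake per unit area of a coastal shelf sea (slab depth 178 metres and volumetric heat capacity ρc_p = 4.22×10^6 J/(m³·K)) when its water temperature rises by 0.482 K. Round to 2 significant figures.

3.6×10^8

Areal heat capacity C = ρc_p × D = 4.22×10^6 × 178 = 7.51×10^8 J m⁻² K⁻¹.
ΔQ = C ΔT = 7.51×10^8 × 0.482 = 3.62×10^8 J/m².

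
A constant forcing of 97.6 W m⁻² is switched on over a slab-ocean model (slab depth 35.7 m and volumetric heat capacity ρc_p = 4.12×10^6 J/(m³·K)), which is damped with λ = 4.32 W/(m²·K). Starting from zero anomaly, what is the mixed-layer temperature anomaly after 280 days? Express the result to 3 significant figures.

11.5 K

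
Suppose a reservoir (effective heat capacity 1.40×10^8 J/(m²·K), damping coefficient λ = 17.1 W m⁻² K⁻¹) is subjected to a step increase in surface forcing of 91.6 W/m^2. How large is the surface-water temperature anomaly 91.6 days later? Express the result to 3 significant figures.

3.32 K

Areal heat capacity C = 1.40×10^8 J/(m²·K) (given).
τ = C / λ = 1.40×10^8 / 17.1 = 8.19×10^6 s.
Equilibrium anomaly ΔT_eq = F / λ = 91.6 / 17.1 = 5.36 K.
t = 91.6 days = 7.91×10^6 s, so t/τ = 0.967.
ΔT(t) = ΔT_eq (1 − e^(−t/τ)) = 5.36 × (1 − e^−0.967) = 3.32 K.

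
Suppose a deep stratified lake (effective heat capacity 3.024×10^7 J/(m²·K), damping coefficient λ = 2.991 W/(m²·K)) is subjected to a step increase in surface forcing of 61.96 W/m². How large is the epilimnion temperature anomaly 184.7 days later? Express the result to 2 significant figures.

16 K

Areal heat capacity C = 3.024×10^7 J/(m²·K) (given).
τ = C / λ = 3.02×10^7 / 2.991 = 1.01×10^7 s.
Equilibrium anomaly ΔT_eq = F / λ = 61.96 / 2.991 = 20.7 K.
t = 184.7 days = 1.60×10^7 s, so t/τ = 1.58.
ΔT(t) = ΔT_eq (1 − e^(−t/τ)) = 20.7 × (1 − e^−1.58) = 16.4 K.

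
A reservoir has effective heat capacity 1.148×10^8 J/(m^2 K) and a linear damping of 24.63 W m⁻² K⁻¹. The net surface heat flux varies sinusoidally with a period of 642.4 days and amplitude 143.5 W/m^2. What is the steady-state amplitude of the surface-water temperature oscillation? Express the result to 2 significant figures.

5.2 K

Areal heat capacity C = 1.148×10^8 J/(m^2 K) (given).
Angular frequency ω = 2π / T = 2π / 5.55×10^7 s = 1.13×10^-7 s⁻¹.
√((Cω)² + λ²) = √((13.0)² + 24.63²) = 27.8 W/(m²·K).
Amplitude A = F₀ / √((Cω)²+λ²) = 143.5 / 27.8 = 5.15 K.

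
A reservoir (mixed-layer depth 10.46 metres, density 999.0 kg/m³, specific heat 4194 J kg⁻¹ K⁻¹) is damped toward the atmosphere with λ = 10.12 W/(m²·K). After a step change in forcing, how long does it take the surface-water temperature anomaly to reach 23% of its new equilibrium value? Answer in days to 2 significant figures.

Areal heat capacity C = ρ c_p D = 999.0 × 4194 × 10.46 = 4.38×10^7 J/(m^2 K).
τ = C / λ = 4.38×10^7 / 10.12 = 4.33×10^6 s.
Fraction reached: 1 − e^(−t/τ) = 0.23 ⇒ t = −τ ln(1 − 0.23) = τ × 0.261.
t = 1.13×10^6 s = 13.1 days.

13 days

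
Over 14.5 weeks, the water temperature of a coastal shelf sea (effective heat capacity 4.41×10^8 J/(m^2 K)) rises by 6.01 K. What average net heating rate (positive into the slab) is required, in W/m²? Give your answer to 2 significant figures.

Areal heat capacity C = 4.41×10^8 J/(m^2 K) (given).
Required heat per unit area: Q = C ΔT = 4.41×10^8 × 6.01 = 2.65×10^9 J/m².
Flux F = Q / Δt = 2.65×10^9 / 8.77×10^6 s = 302 W/m².

300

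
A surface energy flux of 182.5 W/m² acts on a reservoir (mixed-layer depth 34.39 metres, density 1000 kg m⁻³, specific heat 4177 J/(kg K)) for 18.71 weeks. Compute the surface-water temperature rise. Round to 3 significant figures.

14.4 K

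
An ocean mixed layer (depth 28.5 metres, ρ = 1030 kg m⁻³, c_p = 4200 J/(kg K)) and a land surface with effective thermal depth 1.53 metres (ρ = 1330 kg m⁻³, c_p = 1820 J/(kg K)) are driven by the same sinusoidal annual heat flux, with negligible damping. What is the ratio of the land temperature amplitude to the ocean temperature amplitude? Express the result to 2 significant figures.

33

C_ocean = 1030 × 4200 × 28.5 = 1.23×10^8 J/(m²·K).
C_land = 1330 × 1820 × 1.53 = 3.70×10^6 J/(m²·K).
Undamped amplitude ∝ 1/C, so A_land/A_ocean = C_ocean/C_land = 33.3.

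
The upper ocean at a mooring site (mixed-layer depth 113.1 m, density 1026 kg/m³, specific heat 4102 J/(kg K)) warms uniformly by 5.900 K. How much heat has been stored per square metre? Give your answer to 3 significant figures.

Areal heat capacity C = ρ c_p D = 1026 × 4102 × 113.1 = 4.76×10^8 J/(m²·K).
ΔQ = C ΔT = 4.76×10^8 × 5.900 = 2.81×10^9 J/m².

2.81×10^9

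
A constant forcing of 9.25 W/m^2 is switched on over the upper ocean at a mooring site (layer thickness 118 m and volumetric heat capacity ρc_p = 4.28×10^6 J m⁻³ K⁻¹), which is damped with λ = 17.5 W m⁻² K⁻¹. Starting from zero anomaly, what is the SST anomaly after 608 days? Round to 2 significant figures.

Areal heat capacity C = ρc_p × D = 4.28×10^6 × 118 = 5.05×10^8 J m⁻² K⁻¹.
τ = C / λ = 5.05×10^8 / 17.5 = 2.89×10^7 s.
Equilibrium anomaly ΔT_eq = F / λ = 9.25 / 17.5 = 0.529 K.
t = 608 days = 5.25×10^7 s, so t/τ = 1.82.
ΔT(t) = ΔT_eq (1 − e^(−t/τ)) = 0.529 × (1 − e^−1.82) = 0.443 K.

0.44 K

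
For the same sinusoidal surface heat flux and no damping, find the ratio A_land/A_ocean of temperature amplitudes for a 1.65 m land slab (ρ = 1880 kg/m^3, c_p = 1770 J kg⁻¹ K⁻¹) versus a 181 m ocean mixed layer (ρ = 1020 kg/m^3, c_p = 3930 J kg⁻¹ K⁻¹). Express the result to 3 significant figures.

C_ocean = 1020 × 3930 × 181 = 7.26×10^8 J/(m²·K).
C_land = 1880 × 1770 × 1.65 = 5.49×10^6 J/(m²·K).
Undamped amplitude ∝ 1/C, so A_land/A_ocean = C_ocean/C_land = 132.

132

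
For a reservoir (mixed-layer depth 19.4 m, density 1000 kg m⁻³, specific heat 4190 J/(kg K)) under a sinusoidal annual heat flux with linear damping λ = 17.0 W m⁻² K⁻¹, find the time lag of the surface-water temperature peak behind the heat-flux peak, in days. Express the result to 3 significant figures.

44.2 days

Areal heat capacity C = ρ c_p D = 1000 × 4190 × 19.4 = 8.13×10^7 J/(m²·K).
ω = 2π / 3.15×10^7 s = 1.99×10^-7 s⁻¹.
Phase lag φ = arctan(Cω/λ) = arctan(16.2/17.0) = 0.761 rad.
Time lag = φ / ω = 0.761 / 1.99×10^-7 = 3.82×10^6 s = 44.2 days.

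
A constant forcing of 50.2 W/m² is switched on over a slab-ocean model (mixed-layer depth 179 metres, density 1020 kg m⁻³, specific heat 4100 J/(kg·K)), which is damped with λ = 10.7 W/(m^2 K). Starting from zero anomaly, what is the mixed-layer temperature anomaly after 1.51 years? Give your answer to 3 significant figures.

Areal heat capacity C = ρ c_p D = 1020 × 4100 × 179 = 7.49×10^8 J m⁻² K⁻¹.
τ = C / λ = 7.49×10^8 / 10.7 = 7.00×10^7 s.
Equilibrium anomaly ΔT_eq = F / λ = 50.2 / 10.7 = 4.69 K.
t = 1.51 years = 4.77×10^7 s, so t/τ = 0.681.
ΔT(t) = ΔT_eq (1 − e^(−t/τ)) = 4.69 × (1 − e^−0.681) = 2.32 K.

2.32 K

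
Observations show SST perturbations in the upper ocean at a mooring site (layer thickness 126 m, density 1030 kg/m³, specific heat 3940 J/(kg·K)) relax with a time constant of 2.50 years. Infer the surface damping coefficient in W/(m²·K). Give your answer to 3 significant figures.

6.48

Areal heat capacity C = ρ c_p D = 1030 × 3940 × 126 = 5.11×10^8 J/(m²·K).
τ = 2.50 years = 7.89×10^7 s.
λ = C / τ = 5.11×10^8 / 7.89×10^7 = 6.48 W/(m²·K).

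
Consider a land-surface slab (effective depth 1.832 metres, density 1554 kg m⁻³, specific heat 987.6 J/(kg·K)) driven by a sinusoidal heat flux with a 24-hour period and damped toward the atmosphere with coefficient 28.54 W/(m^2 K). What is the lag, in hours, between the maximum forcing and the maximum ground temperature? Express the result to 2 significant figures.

Areal heat capacity C = ρ c_p D = 1554 × 987.6 × 1.832 = 2.81×10^6 J/(m²·K).
ω = 2π / 86400 s = 7.27×10^-5 s⁻¹.
Phase lag φ = arctan(Cω/λ) = arctan(204/28.54) = 1.43 rad.
Time lag = φ / ω = 1.43 / 7.27×10^-5 = 19700 s = 5.47 hours.

5.5 hours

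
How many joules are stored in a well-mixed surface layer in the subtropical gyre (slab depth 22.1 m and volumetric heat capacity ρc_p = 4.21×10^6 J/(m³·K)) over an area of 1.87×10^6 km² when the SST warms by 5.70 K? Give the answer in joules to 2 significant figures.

9.9×10^20 J

Areal heat capacity C = ρc_p × D = 4.21×10^6 × 22.1 = 9.30×10^7 J m⁻² K⁻¹.
Heat per unit area: q = C ΔT = 9.30×10^7 × 5.70 = 5.30×10^8 J/m².
Total heat: Q = q × A = 5.30×10^8 × (1.87×10^6 × 10⁶ m²) = 9.92×10^20 J.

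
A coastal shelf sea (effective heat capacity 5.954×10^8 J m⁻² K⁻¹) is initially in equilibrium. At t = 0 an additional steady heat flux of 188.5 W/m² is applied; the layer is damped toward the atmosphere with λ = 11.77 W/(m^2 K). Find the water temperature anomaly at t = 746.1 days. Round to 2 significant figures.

12 K

Areal heat capacity C = 5.954×10^8 J m⁻² K⁻¹ (given).
τ = C / λ = 5.95×10^8 / 11.77 = 5.06×10^7 s.
Equilibrium anomaly ΔT_eq = F / λ = 188.5 / 11.77 = 16.0 K.
t = 746.1 days = 6.45×10^7 s, so t/τ = 1.27.
ΔT(t) = ΔT_eq (1 − e^(−t/τ)) = 16.0 × (1 − e^−1.27) = 11.5 K.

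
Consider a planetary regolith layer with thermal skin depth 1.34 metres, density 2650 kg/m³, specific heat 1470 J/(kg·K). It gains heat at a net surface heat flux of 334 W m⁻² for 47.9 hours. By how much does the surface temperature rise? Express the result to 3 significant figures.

Areal heat capacity C = ρ c_p D = 2650 × 1470 × 1.34 = 5.22×10^6 J/(m²·K).
Net heat input Q = F Δt = 334 × (47.9 hours × 3600 s/hour) = 5.76×10^7 J/m².
ΔT = Q / C = 5.76×10^7 / 5.22×10^6 = 11.0 K.

11.0 K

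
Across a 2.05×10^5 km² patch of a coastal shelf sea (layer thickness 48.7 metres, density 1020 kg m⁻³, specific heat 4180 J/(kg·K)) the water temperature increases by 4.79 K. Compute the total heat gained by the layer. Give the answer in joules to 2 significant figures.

2.0×10^20 J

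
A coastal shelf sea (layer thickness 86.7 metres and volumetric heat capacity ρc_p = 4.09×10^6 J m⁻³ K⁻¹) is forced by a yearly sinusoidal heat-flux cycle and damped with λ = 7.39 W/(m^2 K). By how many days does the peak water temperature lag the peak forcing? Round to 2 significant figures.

Areal heat capacity C = ρc_p × D = 4.09×10^6 × 86.7 = 3.55×10^8 J/(m²·K).
ω = 2π / 3.15×10^7 s = 1.99×10^-7 s⁻¹.
Phase lag φ = arctan(Cω/λ) = arctan(70.7/7.39) = 1.47 rad.
Time lag = φ / ω = 1.47 / 1.99×10^-7 = 7.36×10^6 s = 85.2 days.

85 days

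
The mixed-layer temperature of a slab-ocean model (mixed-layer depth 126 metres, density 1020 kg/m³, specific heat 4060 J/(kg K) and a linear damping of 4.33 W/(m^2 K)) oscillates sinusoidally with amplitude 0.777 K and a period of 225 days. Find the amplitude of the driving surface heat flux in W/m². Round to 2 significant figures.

130

Areal heat capacity C = ρ c_p D = 1020 × 4060 × 126 = 5.22×10^8 J/(m²·K).
ω = 2π / 1.94×10^7 s = 3.23×10^-7 s⁻¹.
√((Cω)² + λ²) = √((169)² + 4.33²) = 169 W/(m²·K).
F₀ = A × √((Cω)²+λ²) = 0.777 × 169 = 131 W/m².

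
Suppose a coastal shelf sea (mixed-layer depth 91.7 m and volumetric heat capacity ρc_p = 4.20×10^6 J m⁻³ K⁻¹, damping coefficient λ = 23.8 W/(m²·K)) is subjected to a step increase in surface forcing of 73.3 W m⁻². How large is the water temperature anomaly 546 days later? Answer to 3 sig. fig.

2.91 K

Areal heat capacity C = ρc_p × D = 4.20×10^6 × 91.7 = 3.85×10^8 J/(m^2 K).
τ = C / λ = 3.85×10^8 / 23.8 = 1.62×10^7 s.
Equilibrium anomaly ΔT_eq = F / λ = 73.3 / 23.8 = 3.08 K.
t = 546 days = 4.72×10^7 s, so t/τ = 2.92.
ΔT(t) = ΔT_eq (1 − e^(−t/τ)) = 3.08 × (1 − e^−2.92) = 2.91 K.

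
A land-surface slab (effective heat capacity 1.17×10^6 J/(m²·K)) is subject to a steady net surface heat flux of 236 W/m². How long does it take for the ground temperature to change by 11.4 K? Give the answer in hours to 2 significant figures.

16 hours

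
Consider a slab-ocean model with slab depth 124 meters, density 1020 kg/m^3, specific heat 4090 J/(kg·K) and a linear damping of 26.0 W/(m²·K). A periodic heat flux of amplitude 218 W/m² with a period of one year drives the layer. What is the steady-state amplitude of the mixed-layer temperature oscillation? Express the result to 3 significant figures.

2.05 K

Areal heat capacity C = ρ c_p D = 1020 × 4090 × 124 = 5.17×10^8 J/(m^2 K).
Angular frequency ω = 2π / T = 2π / 3.15×10^7 s = 1.99×10^-7 s⁻¹.
√((Cω)² + λ²) = √((103)² + 26.0²) = 106 W/(m²·K).
Amplitude A = F₀ / √((Cω)²+λ²) = 218 / 106 = 2.05 K.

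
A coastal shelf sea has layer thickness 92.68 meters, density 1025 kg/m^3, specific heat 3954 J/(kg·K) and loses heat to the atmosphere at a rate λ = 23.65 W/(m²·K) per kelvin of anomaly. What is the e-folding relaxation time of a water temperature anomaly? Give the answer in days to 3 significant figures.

184 days

Areal heat capacity C = ρ c_p D = 1025 × 3954 × 92.68 = 3.76×10^8 J/(m²·K).
Relaxation time τ = C / λ = 3.76×10^8 / 23.65 = 1.59×10^7 s.
In days: 1.59×10^7 s / (86400 s/day) = 184 days.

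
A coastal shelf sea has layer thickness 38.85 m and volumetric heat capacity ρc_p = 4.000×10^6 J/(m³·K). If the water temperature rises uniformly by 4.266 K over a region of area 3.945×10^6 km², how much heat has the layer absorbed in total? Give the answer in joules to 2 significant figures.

2.6×10^21 J

Areal heat capacity C = ρc_p × D = 4.000×10^6 × 38.85 = 1.55×10^8 J m⁻² K⁻¹.
Heat per unit area: q = C ΔT = 1.55×10^8 × 4.266 = 6.63×10^8 J/m².
Total heat: Q = q × A = 6.63×10^8 × (3.945×10^6 × 10⁶ m²) = 2.62×10^21 J.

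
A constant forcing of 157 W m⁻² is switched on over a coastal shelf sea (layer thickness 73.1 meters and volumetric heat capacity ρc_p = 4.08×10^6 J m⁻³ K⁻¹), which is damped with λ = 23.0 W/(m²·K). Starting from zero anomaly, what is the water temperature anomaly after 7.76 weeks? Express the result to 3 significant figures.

2.07 K

Areal heat capacity C = ρc_p × D = 4.08×10^6 × 73.1 = 2.98×10^8 J/(m²·K).
τ = C / λ = 2.98×10^8 / 23.0 = 1.30×10^7 s.
Equilibrium anomaly ΔT_eq = F / λ = 157 / 23.0 = 6.83 K.
t = 7.76 weeks = 4.69×10^6 s, so t/τ = 0.362.
ΔT(t) = ΔT_eq (1 − e^(−t/τ)) = 6.83 × (1 − e^−0.362) = 2.07 K.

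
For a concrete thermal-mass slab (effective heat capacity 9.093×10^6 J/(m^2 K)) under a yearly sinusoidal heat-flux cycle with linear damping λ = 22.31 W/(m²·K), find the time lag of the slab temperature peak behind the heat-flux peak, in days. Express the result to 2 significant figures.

4.7 days

Areal heat capacity C = 9.093×10^6 J/(m^2 K) (given).
ω = 2π / 3.15×10^7 s = 1.99×10^-7 s⁻¹.
Phase lag φ = arctan(Cω/λ) = arctan(1.81/22.31) = 0.0810 rad.
Time lag = φ / ω = 0.0810 / 1.99×10^-7 = 4.07×10^5 s = 4.71 days.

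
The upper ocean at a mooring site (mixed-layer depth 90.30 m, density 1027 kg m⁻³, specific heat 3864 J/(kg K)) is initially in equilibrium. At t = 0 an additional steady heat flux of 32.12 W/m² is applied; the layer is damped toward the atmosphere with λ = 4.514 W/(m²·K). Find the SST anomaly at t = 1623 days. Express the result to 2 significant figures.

5.9 K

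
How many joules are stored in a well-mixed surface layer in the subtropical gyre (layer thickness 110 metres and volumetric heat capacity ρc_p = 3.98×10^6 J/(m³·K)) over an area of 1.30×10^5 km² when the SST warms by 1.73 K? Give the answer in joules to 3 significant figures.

Areal heat capacity C = ρc_p × D = 3.98×10^6 × 110 = 4.38×10^8 J m⁻² K⁻¹.
Heat per unit area: q = C ΔT = 4.38×10^8 × 1.73 = 7.57×10^8 J/m².
Total heat: Q = q × A = 7.57×10^8 × (1.30×10^5 × 10⁶ m²) = 9.85×10^19 J.

9.85×10^19 J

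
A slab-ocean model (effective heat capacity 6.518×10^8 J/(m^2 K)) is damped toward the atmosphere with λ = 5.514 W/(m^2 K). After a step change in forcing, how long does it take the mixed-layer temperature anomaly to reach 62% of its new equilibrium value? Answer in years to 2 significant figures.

3.6 years

Areal heat capacity C = 6.518×10^8 J/(m^2 K) (given).
τ = C / λ = 6.52×10^8 / 5.514 = 1.18×10^8 s.
Fraction reached: 1 − e^(−t/τ) = 0.62 ⇒ t = −τ ln(1 − 0.62) = τ × 0.968.
t = 1.14×10^8 s = 3.62 years.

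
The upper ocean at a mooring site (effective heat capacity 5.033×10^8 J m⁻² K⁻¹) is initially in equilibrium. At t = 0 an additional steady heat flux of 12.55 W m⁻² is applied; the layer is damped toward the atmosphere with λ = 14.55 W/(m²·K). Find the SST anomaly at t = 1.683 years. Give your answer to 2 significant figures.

0.68 K

Areal heat capacity C = 5.033×10^8 J m⁻² K⁻¹ (given).
τ = C / λ = 5.03×10^8 / 14.55 = 3.46×10^7 s.
Equilibrium anomaly ΔT_eq = F / λ = 12.55 / 14.55 = 0.863 K.
t = 1.683 years = 5.31×10^7 s, so t/τ = 1.54.
ΔT(t) = ΔT_eq (1 − e^(−t/τ)) = 0.863 × (1 − e^−1.54) = 0.677 K.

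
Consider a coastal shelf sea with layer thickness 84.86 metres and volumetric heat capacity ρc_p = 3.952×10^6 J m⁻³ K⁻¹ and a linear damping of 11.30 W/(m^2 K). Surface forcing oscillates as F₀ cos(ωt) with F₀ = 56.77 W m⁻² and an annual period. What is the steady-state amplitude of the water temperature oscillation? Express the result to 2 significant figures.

Areal heat capacity C = ρc_p × D = 3.952×10^6 × 84.86 = 3.35×10^8 J/(m²·K).
Angular frequency ω = 2π / T = 2π / 3.15×10^7 s = 1.99×10^-7 s⁻¹.
√((Cω)² + λ²) = √((66.8)² + 11.30²) = 67.8 W/(m²·K).
Amplitude A = F₀ / √((Cω)²+λ²) = 56.77 / 67.8 = 0.838 K.

0.84 K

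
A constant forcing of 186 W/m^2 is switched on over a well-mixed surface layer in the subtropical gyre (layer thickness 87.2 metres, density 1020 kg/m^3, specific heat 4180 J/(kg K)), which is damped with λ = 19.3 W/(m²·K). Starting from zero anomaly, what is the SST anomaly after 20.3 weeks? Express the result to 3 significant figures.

Areal heat capacity C = ρ c_p D = 1020 × 4180 × 87.2 = 3.72×10^8 J/(m^2 K).
τ = C / λ = 3.72×10^8 / 19.3 = 1.93×10^7 s.
Equilibrium anomaly ΔT_eq = F / λ = 186 / 19.3 = 9.64 K.
t = 20.3 weeks = 1.23×10^7 s, so t/τ = 0.637.
ΔT(t) = ΔT_eq (1 − e^(−t/τ)) = 9.64 × (1 − e^−0.637) = 4.54 K.

4.54 K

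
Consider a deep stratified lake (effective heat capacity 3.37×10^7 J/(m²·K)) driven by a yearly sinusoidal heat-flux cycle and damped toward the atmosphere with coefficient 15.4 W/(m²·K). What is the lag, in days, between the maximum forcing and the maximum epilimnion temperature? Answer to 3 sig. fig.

Areal heat capacity C = 3.37×10^7 J/(m²·K) (given).
ω = 2π / 3.15×10^7 s = 1.99×10^-7 s⁻¹.
Phase lag φ = arctan(Cω/λ) = arctan(6.71/15.4) = 0.411 rad.
Time lag = φ / ω = 0.411 / 1.99×10^-7 = 2.06×10^6 s = 23.9 days.

23.9 days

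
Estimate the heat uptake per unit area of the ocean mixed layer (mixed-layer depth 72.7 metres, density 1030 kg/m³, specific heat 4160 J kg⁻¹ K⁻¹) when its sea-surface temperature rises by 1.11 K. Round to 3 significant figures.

Areal heat capacity C = ρ c_p D = 1030 × 4160 × 72.7 = 3.12×10^8 J/(m²·K).
ΔQ = C ΔT = 3.12×10^8 × 1.11 = 3.46×10^8 J/m².

3.46×10^8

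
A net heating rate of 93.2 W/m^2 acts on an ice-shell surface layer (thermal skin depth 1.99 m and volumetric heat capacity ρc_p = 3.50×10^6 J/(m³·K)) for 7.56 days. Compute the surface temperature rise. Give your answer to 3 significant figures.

8.74 K

Areal heat capacity C = ρc_p × D = 3.50×10^6 × 1.99 = 6.96×10^6 J m⁻² K⁻¹.
Net heat input Q = F Δt = 93.2 × (7.56 days × 86400 s/day) = 6.09×10^7 J/m².
ΔT = Q / C = 6.09×10^7 / 6.96×10^6 = 8.74 K.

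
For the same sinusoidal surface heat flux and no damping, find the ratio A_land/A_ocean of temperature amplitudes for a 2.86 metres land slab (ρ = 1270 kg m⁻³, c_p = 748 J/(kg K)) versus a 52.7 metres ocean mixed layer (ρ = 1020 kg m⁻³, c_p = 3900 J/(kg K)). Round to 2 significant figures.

77

C_ocean = 1020 × 3900 × 52.7 = 2.10×10^8 J/(m²·K).
C_land = 1270 × 748 × 2.86 = 2.72×10^6 J/(m²·K).
Undamped amplitude ∝ 1/C, so A_land/A_ocean = C_ocean/C_land = 77.2.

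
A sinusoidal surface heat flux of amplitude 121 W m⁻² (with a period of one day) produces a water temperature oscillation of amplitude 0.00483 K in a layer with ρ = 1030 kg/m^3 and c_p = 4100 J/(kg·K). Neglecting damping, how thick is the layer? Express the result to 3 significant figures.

ω = 2π / 86400 s = 7.27×10^-5 s⁻¹.
Required C = F₀ / (A ω) = 121 / (0.00483 × 7.27×10^-5) = 3.44×10^8 J/(m²·K).
D = C / (ρ c_p) = 3.44×10^8 / (1030 × 4100) = 81.6 m.

81.6 m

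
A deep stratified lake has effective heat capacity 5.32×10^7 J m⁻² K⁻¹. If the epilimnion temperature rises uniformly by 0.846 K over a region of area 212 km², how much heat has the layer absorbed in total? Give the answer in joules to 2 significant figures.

9.5×10^15 J

Areal heat capacity C = 5.32×10^7 J m⁻² K⁻¹ (given).
Heat per unit area: q = C ΔT = 5.32×10^7 × 0.846 = 4.50×10^7 J/m².
Total heat: Q = q × A = 4.50×10^7 × (212 × 10⁶ m²) = 9.54×10^15 J.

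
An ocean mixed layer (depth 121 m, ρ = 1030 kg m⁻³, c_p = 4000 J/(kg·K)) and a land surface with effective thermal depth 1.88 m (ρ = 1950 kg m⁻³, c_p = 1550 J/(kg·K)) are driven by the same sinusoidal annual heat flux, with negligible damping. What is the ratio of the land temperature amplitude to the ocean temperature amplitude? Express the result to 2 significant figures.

88

C_ocean = 1030 × 4000 × 121 = 4.99×10^8 J/(m²·K).
C_land = 1950 × 1550 × 1.88 = 5.68×10^6 J/(m²·K).
Undamped amplitude ∝ 1/C, so A_land/A_ocean = C_ocean/C_land = 87.7.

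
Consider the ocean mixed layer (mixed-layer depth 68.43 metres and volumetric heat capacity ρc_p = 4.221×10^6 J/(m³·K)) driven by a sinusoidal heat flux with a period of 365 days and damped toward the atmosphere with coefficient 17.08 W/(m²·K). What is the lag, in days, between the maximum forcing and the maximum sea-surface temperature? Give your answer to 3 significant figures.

Areal heat capacity C = ρc_p × D = 4.221×10^6 × 68.43 = 2.89×10^8 J m⁻² K⁻¹.
ω = 2π / 3.15×10^7 s = 1.99×10^-7 s⁻¹.
Phase lag φ = arctan(Cω/λ) = arctan(57.5/17.08) = 1.28 rad.
Time lag = φ / ω = 1.28 / 1.99×10^-7 = 6.44×10^6 s = 74.5 days.

74.5 days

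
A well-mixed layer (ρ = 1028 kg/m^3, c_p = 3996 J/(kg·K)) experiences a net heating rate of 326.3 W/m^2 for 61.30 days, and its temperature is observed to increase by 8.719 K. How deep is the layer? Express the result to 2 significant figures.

Heat input Q = F Δt = 326.3 × 5.30×10^6 s = 1.73×10^9 J/m².
Required areal heat capacity C = Q / ΔT = 1.98×10^8 J/(m²·K).
Depth D = C / (ρ c_p) = 1.98×10^8 / (1028 × 3996) = 48.3 m.

48 m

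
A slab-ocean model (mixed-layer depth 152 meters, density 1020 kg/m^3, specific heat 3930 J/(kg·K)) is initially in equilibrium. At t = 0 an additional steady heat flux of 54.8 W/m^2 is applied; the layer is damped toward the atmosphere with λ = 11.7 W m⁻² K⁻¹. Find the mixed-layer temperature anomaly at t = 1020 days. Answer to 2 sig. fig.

3.8 K

Areal heat capacity C = ρ c_p D = 1020 × 3930 × 152 = 6.09×10^8 J m⁻² K⁻¹.
τ = C / λ = 6.09×10^8 / 11.7 = 5.21×10^7 s.
Equilibrium anomaly ΔT_eq = F / λ = 54.8 / 11.7 = 4.68 K.
t = 1020 days = 8.81×10^7 s, so t/τ = 1.69.
ΔT(t) = ΔT_eq (1 − e^(−t/τ)) = 4.68 × (1 − e^−1.69) = 3.82 K.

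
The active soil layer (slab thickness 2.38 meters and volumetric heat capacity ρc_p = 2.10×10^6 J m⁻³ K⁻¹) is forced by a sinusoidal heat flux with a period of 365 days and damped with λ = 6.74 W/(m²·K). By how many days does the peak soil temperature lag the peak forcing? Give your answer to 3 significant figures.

Areal heat capacity C = ρc_p × D = 2.10×10^6 × 2.38 = 5.00×10^6 J/(m²·K).
ω = 2π / 3.15×10^7 s = 1.99×10^-7 s⁻¹.
Phase lag φ = arctan(Cω/λ) = arctan(0.996/6.74) = 0.147 rad.
Time lag = φ / ω = 0.147 / 1.99×10^-7 = 7.36×10^5 s = 8.52 days.

8.52 days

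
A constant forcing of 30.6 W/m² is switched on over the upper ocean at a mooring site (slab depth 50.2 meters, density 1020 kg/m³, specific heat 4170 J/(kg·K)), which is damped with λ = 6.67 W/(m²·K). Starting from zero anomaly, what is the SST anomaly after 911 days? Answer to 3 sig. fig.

4.20 K

Areal heat capacity C = ρ c_p D = 1020 × 4170 × 50.2 = 2.14×10^8 J m⁻² K⁻¹.
τ = C / λ = 2.14×10^8 / 6.67 = 3.20×10^7 s.
Equilibrium anomaly ΔT_eq = F / λ = 30.6 / 6.67 = 4.59 K.
t = 911 days = 7.87×10^7 s, so t/τ = 2.46.
ΔT(t) = ΔT_eq (1 − e^(−t/τ)) = 4.59 × (1 − e^−2.46) = 4.20 K.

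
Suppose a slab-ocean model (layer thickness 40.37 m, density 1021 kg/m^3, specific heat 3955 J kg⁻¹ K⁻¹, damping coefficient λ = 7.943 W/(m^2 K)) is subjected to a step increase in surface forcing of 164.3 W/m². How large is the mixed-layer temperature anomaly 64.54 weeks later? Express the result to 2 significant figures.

18 K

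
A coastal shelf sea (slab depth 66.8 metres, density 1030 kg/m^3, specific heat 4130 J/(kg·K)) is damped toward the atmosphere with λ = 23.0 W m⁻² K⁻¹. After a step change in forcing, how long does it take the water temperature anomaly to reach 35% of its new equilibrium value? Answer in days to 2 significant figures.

Areal heat capacity C = ρ c_p D = 1030 × 4130 × 66.8 = 2.84×10^8 J/(m^2 K).
τ = C / λ = 2.84×10^8 / 23.0 = 1.24×10^7 s.
Fraction reached: 1 − e^(−t/τ) = 0.35 ⇒ t = −τ ln(1 − 0.35) = τ × 0.431.
t = 5.32×10^6 s = 61.6 days.

62 days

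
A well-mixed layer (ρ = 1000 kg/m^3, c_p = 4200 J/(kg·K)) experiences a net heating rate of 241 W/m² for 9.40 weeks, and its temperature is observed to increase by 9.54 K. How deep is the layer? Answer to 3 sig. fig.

Heat input Q = F Δt = 241 × 5.69×10^6 s = 1.37×10^9 J/m².
Required areal heat capacity C = Q / ΔT = 1.44×10^8 J/(m²·K).
Depth D = C / (ρ c_p) = 1.44×10^8 / (1000 × 4200) = 34.2 m.

34.2 m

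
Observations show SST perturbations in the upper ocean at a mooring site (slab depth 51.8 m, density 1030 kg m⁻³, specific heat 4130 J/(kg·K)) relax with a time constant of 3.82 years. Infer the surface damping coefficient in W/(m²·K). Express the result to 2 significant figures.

1.8

Areal heat capacity C = ρ c_p D = 1030 × 4130 × 51.8 = 2.20×10^8 J/(m^2 K).
τ = 3.82 years = 1.21×10^8 s.
λ = C / τ = 2.20×10^8 / 1.21×10^8 = 1.83 W/(m²·K).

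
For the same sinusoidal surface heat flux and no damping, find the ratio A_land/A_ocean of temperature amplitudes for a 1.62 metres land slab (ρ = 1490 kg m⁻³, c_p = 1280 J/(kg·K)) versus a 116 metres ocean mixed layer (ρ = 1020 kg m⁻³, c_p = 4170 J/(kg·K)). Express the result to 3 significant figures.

160

C_ocean = 1020 × 4170 × 116 = 4.93×10^8 J/(m²·K).
C_land = 1490 × 1280 × 1.62 = 3.09×10^6 J/(m²·K).
Undamped amplitude ∝ 1/C, so A_land/A_ocean = C_ocean/C_land = 160.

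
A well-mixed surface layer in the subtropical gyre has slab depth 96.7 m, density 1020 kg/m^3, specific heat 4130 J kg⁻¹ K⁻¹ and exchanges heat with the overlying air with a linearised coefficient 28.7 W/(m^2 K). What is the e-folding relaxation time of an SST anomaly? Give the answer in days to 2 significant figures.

Areal heat capacity C = ρ c_p D = 1020 × 4130 × 96.7 = 4.07×10^8 J m⁻² K⁻¹.
Relaxation time τ = C / λ = 4.07×10^8 / 28.7 = 1.42×10^7 s.
In days: 1.42×10^7 s / (86400 s/day) = 164 days.

160 days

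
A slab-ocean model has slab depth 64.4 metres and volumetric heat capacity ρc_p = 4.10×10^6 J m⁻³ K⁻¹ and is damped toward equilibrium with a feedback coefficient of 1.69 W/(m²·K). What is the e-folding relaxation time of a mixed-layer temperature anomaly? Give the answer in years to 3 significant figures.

4.95 years

Areal heat capacity C = ρc_p × D = 4.10×10^6 × 64.4 = 2.64×10^8 J/(m^2 K).
Relaxation time τ = C / λ = 2.64×10^8 / 1.69 = 1.56×10^8 s.
In years: 1.56×10^8 s / (3.156×10^7 s/year) = 4.95 years.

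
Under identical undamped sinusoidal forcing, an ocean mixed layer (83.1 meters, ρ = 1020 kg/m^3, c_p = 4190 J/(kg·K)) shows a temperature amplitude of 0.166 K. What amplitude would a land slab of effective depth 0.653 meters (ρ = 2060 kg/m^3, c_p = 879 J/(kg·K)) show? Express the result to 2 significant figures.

C_ocean = 3.55×10^8 J/(m²·K); C_land = 1.18×10^6 J/(m²·K).
A ∝ 1/C ⇒ A_land = A_ocean × C_ocean/C_land = 0.166 × 300 = 49.9 K.

50 K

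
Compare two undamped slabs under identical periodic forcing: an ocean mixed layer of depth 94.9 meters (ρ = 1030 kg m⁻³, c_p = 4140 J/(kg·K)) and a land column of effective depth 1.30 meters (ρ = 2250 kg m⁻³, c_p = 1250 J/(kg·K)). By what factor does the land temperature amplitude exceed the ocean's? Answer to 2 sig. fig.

C_ocean = 1030 × 4140 × 94.9 = 4.05×10^8 J/(m²·K).
C_land = 2250 × 1250 × 1.30 = 3.66×10^6 J/(m²·K).
Undamped amplitude ∝ 1/C, so A_land/A_ocean = C_ocean/C_land = 111.

110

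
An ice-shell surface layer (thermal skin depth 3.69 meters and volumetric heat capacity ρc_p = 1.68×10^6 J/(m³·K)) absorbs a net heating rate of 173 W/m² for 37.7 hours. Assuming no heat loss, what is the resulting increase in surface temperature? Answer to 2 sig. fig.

3.8 K

Areal heat capacity C = ρc_p × D = 1.68×10^6 × 3.69 = 6.20×10^6 J/(m²·K).
Net heat input Q = F Δt = 173 × (37.7 hours × 3600 s/hour) = 2.35×10^7 J/m².
ΔT = Q / C = 2.35×10^7 / 6.20×10^6 = 3.79 K.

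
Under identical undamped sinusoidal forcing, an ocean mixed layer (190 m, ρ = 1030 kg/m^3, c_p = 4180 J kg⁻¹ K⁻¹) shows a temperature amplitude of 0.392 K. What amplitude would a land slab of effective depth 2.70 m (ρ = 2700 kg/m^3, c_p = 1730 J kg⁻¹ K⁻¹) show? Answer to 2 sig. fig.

C_ocean = 8.18×10^8 J/(m²·K); C_land = 1.26×10^7 J/(m²·K).
A ∝ 1/C ⇒ A_land = A_ocean × C_ocean/C_land = 0.392 × 64.9 = 25.4 K.

25 K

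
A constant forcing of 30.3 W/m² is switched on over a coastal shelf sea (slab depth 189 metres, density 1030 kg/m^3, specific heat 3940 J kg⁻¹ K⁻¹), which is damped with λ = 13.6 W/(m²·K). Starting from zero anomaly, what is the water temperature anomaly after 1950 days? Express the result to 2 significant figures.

Areal heat capacity C = ρ c_p D = 1030 × 3940 × 189 = 7.67×10^8 J/(m²·K).
τ = C / λ = 7.67×10^8 / 13.6 = 5.64×10^7 s.
Equilibrium anomaly ΔT_eq = F / λ = 30.3 / 13.6 = 2.23 K.
t = 1950 days = 1.68×10^8 s, so t/τ = 2.99.
ΔT(t) = ΔT_eq (1 − e^(−t/τ)) = 2.23 × (1 − e^−2.99) = 2.12 K.

2.1 K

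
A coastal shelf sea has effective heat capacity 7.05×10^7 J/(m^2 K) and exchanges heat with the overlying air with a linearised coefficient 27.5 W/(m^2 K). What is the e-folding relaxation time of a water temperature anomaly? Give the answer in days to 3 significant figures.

Areal heat capacity C = 7.05×10^7 J/(m^2 K) (given).
Relaxation time τ = C / λ = 7.05×10^7 / 27.5 = 2.56×10^6 s.
In days: 2.56×10^6 s / (86400 s/day) = 29.7 days.

29.7 days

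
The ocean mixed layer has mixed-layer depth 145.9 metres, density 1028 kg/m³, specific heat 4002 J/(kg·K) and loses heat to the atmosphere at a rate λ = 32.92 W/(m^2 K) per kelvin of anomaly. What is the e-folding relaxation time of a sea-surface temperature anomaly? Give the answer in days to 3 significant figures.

211 days

Areal heat capacity C = ρ c_p D = 1028 × 4002 × 145.9 = 6.00×10^8 J/(m^2 K).
Relaxation time τ = C / λ = 6.00×10^8 / 32.92 = 1.82×10^7 s.
In days: 1.82×10^7 s / (86400 s/day) = 211 days.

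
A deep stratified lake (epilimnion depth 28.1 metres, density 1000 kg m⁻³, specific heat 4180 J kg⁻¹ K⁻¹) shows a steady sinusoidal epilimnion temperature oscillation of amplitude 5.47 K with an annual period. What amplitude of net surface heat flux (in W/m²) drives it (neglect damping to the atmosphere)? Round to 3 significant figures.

128

Areal heat capacity C = ρ c_p D = 1000 × 4180 × 28.1 = 1.17×10^8 J/(m^2 K).
ω = 2π / 3.15×10^7 s = 1.99×10^-7 s⁻¹.
Cω = 1.17×10^8 × 1.99×10^-7 = 23.4 W/(m²·K).
F₀ = A × Cω = 5.47 × 23.4 = 128 W/m².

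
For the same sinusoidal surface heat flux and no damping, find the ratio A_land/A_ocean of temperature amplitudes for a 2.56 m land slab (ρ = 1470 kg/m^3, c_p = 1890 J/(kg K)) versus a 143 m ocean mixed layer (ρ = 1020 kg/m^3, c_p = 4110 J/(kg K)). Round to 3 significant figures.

84.3

C_ocean = 1020 × 4110 × 143 = 5.99×10^8 J/(m²·K).
C_land = 1470 × 1890 × 2.56 = 7.11×10^6 J/(m²·K).
Undamped amplitude ∝ 1/C, so A_land/A_ocean = C_ocean/C_land = 84.3.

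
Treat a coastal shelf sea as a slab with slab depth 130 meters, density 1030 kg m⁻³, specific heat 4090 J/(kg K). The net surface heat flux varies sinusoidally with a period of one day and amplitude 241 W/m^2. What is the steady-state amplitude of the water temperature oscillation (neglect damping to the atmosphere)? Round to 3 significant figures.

0.00605 K

Areal heat capacity C = ρ c_p D = 1030 × 4090 × 130 = 5.48×10^8 J/(m^2 K).
Angular frequency ω = 2π / T = 2π / 86400 s = 7.27×10^-5 s⁻¹.
Cω = 5.48×10^8 × 7.27×10^-5 = 39800 W/(m²·K).
Amplitude A = F₀ / (Cω) = 241 / 39800 = 0.00605 K.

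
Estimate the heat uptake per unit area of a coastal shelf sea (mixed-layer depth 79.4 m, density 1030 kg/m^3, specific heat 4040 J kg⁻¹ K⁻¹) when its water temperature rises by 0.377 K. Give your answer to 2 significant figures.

Areal heat capacity C = ρ c_p D = 1030 × 4040 × 79.4 = 3.30×10^8 J m⁻² K⁻¹.
ΔQ = C ΔT = 3.30×10^8 × 0.377 = 1.25×10^8 J/m².

1.2×10^8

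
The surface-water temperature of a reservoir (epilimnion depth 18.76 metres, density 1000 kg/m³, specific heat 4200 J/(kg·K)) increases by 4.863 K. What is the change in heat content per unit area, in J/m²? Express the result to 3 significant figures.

Areal heat capacity C = ρ c_p D = 1000 × 4200 × 18.76 = 7.88×10^7 J/(m²·K).
ΔQ = C ΔT = 7.88×10^7 × 4.863 = 3.83×10^8 J/m².

3.83×10^8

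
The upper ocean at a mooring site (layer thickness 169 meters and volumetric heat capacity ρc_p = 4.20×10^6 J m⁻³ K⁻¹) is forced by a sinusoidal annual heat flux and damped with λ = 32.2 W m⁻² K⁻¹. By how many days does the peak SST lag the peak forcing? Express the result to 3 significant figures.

Areal heat capacity C = ρc_p × D = 4.20×10^6 × 169 = 7.10×10^8 J/(m^2 K).
ω = 2π / 3.15×10^7 s = 1.99×10^-7 s⁻¹.
Phase lag φ = arctan(Cω/λ) = arctan(141/32.2) = 1.35 rad.
Time lag = φ / ω = 1.35 / 1.99×10^-7 = 6.76×10^6 s = 78.2 days.

78.2 days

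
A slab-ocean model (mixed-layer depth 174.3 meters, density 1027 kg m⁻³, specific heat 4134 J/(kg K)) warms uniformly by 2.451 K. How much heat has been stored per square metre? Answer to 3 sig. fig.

1.81×10^9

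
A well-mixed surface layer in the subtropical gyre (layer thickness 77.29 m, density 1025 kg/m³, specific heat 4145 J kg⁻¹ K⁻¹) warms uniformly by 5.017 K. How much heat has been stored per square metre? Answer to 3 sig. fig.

Areal heat capacity C = ρ c_p D = 1025 × 4145 × 77.29 = 3.28×10^8 J m⁻² K⁻¹.
ΔQ = C ΔT = 3.28×10^8 × 5.017 = 1.65×10^9 J/m².

1.65×10^9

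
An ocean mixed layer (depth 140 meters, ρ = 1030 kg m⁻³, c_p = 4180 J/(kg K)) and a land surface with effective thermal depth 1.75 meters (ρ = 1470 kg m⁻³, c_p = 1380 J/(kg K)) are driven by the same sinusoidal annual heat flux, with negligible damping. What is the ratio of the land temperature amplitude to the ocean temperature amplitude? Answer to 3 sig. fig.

C_ocean = 1030 × 4180 × 140 = 6.03×10^8 J/(m²·K).
C_land = 1470 × 1380 × 1.75 = 3.55×10^6 J/(m²·K).
Undamped amplitude ∝ 1/C, so A_land/A_ocean = C_ocean/C_land = 170.

170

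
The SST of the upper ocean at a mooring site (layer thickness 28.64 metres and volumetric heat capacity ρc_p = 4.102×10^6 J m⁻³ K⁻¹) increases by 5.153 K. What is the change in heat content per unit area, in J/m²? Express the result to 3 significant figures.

Areal heat capacity C = ρc_p × D = 4.102×10^6 × 28.64 = 1.17×10^8 J/(m²·K).
ΔQ = C ΔT = 1.17×10^8 × 5.153 = 6.05×10^8 J/m².

6.05×10^8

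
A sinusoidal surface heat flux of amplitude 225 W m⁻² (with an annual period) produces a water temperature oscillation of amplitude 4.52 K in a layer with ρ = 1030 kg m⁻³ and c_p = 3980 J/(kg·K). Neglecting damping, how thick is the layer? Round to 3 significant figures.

60.9 m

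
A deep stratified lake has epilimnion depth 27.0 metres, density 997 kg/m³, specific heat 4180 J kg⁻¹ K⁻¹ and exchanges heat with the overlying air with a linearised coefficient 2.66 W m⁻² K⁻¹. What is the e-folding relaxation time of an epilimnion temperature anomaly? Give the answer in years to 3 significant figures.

Areal heat capacity C = ρ c_p D = 997 × 4180 × 27.0 = 1.13×10^8 J/(m^2 K).
Relaxation time τ = C / λ = 1.13×10^8 / 2.66 = 4.23×10^7 s.
In years: 4.23×10^7 s / (3.156×10^7 s/year) = 1.34 years.

1.34 years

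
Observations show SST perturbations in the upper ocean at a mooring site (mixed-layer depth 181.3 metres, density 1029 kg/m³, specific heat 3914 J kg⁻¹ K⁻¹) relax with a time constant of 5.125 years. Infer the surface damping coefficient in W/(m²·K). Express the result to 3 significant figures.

Areal heat capacity C = ρ c_p D = 1029 × 3914 × 181.3 = 7.30×10^8 J/(m^2 K).
τ = 5.125 years = 1.62×10^8 s.
λ = C / τ = 7.30×10^8 / 1.62×10^8 = 4.51 W/(m²·K).

4.51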